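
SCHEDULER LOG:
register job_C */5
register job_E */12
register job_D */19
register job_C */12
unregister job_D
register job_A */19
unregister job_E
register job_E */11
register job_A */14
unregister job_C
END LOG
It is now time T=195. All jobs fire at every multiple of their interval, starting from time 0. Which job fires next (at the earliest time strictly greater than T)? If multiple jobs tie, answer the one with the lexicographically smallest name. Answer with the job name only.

Answer: job_A

Derivation:
Op 1: register job_C */5 -> active={job_C:*/5}
Op 2: register job_E */12 -> active={job_C:*/5, job_E:*/12}
Op 3: register job_D */19 -> active={job_C:*/5, job_D:*/19, job_E:*/12}
Op 4: register job_C */12 -> active={job_C:*/12, job_D:*/19, job_E:*/12}
Op 5: unregister job_D -> active={job_C:*/12, job_E:*/12}
Op 6: register job_A */19 -> active={job_A:*/19, job_C:*/12, job_E:*/12}
Op 7: unregister job_E -> active={job_A:*/19, job_C:*/12}
Op 8: register job_E */11 -> active={job_A:*/19, job_C:*/12, job_E:*/11}
Op 9: register job_A */14 -> active={job_A:*/14, job_C:*/12, job_E:*/11}
Op 10: unregister job_C -> active={job_A:*/14, job_E:*/11}
  job_A: interval 14, next fire after T=195 is 196
  job_E: interval 11, next fire after T=195 is 198
Earliest = 196, winner (lex tiebreak) = job_A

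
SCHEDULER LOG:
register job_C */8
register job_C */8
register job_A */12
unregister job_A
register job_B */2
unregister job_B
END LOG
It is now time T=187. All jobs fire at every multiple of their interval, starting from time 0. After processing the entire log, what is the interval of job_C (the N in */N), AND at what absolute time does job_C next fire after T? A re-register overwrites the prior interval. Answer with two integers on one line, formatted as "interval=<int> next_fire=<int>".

Op 1: register job_C */8 -> active={job_C:*/8}
Op 2: register job_C */8 -> active={job_C:*/8}
Op 3: register job_A */12 -> active={job_A:*/12, job_C:*/8}
Op 4: unregister job_A -> active={job_C:*/8}
Op 5: register job_B */2 -> active={job_B:*/2, job_C:*/8}
Op 6: unregister job_B -> active={job_C:*/8}
Final interval of job_C = 8
Next fire of job_C after T=187: (187//8+1)*8 = 192

Answer: interval=8 next_fire=192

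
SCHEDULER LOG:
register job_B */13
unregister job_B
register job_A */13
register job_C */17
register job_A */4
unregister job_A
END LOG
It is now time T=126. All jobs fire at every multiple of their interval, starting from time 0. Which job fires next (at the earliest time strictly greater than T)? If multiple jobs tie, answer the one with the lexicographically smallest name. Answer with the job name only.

Answer: job_C

Derivation:
Op 1: register job_B */13 -> active={job_B:*/13}
Op 2: unregister job_B -> active={}
Op 3: register job_A */13 -> active={job_A:*/13}
Op 4: register job_C */17 -> active={job_A:*/13, job_C:*/17}
Op 5: register job_A */4 -> active={job_A:*/4, job_C:*/17}
Op 6: unregister job_A -> active={job_C:*/17}
  job_C: interval 17, next fire after T=126 is 136
Earliest = 136, winner (lex tiebreak) = job_C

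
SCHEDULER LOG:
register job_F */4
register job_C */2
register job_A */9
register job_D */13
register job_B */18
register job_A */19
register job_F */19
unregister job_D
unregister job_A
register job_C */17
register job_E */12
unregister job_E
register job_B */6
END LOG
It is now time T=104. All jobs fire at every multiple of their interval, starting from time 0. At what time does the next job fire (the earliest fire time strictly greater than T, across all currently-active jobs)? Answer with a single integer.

Answer: 108

Derivation:
Op 1: register job_F */4 -> active={job_F:*/4}
Op 2: register job_C */2 -> active={job_C:*/2, job_F:*/4}
Op 3: register job_A */9 -> active={job_A:*/9, job_C:*/2, job_F:*/4}
Op 4: register job_D */13 -> active={job_A:*/9, job_C:*/2, job_D:*/13, job_F:*/4}
Op 5: register job_B */18 -> active={job_A:*/9, job_B:*/18, job_C:*/2, job_D:*/13, job_F:*/4}
Op 6: register job_A */19 -> active={job_A:*/19, job_B:*/18, job_C:*/2, job_D:*/13, job_F:*/4}
Op 7: register job_F */19 -> active={job_A:*/19, job_B:*/18, job_C:*/2, job_D:*/13, job_F:*/19}
Op 8: unregister job_D -> active={job_A:*/19, job_B:*/18, job_C:*/2, job_F:*/19}
Op 9: unregister job_A -> active={job_B:*/18, job_C:*/2, job_F:*/19}
Op 10: register job_C */17 -> active={job_B:*/18, job_C:*/17, job_F:*/19}
Op 11: register job_E */12 -> active={job_B:*/18, job_C:*/17, job_E:*/12, job_F:*/19}
Op 12: unregister job_E -> active={job_B:*/18, job_C:*/17, job_F:*/19}
Op 13: register job_B */6 -> active={job_B:*/6, job_C:*/17, job_F:*/19}
  job_B: interval 6, next fire after T=104 is 108
  job_C: interval 17, next fire after T=104 is 119
  job_F: interval 19, next fire after T=104 is 114
Earliest fire time = 108 (job job_B)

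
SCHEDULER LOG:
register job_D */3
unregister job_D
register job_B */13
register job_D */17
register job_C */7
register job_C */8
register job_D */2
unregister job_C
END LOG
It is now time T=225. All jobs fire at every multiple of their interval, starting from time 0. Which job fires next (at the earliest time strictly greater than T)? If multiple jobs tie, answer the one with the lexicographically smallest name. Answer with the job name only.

Op 1: register job_D */3 -> active={job_D:*/3}
Op 2: unregister job_D -> active={}
Op 3: register job_B */13 -> active={job_B:*/13}
Op 4: register job_D */17 -> active={job_B:*/13, job_D:*/17}
Op 5: register job_C */7 -> active={job_B:*/13, job_C:*/7, job_D:*/17}
Op 6: register job_C */8 -> active={job_B:*/13, job_C:*/8, job_D:*/17}
Op 7: register job_D */2 -> active={job_B:*/13, job_C:*/8, job_D:*/2}
Op 8: unregister job_C -> active={job_B:*/13, job_D:*/2}
  job_B: interval 13, next fire after T=225 is 234
  job_D: interval 2, next fire after T=225 is 226
Earliest = 226, winner (lex tiebreak) = job_D

Answer: job_D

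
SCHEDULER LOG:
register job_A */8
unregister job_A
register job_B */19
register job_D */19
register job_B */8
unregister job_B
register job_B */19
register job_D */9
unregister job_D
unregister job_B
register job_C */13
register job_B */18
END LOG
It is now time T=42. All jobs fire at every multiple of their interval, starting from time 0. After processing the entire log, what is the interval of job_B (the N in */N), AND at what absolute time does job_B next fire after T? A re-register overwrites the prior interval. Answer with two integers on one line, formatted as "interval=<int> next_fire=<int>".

Op 1: register job_A */8 -> active={job_A:*/8}
Op 2: unregister job_A -> active={}
Op 3: register job_B */19 -> active={job_B:*/19}
Op 4: register job_D */19 -> active={job_B:*/19, job_D:*/19}
Op 5: register job_B */8 -> active={job_B:*/8, job_D:*/19}
Op 6: unregister job_B -> active={job_D:*/19}
Op 7: register job_B */19 -> active={job_B:*/19, job_D:*/19}
Op 8: register job_D */9 -> active={job_B:*/19, job_D:*/9}
Op 9: unregister job_D -> active={job_B:*/19}
Op 10: unregister job_B -> active={}
Op 11: register job_C */13 -> active={job_C:*/13}
Op 12: register job_B */18 -> active={job_B:*/18, job_C:*/13}
Final interval of job_B = 18
Next fire of job_B after T=42: (42//18+1)*18 = 54

Answer: interval=18 next_fire=54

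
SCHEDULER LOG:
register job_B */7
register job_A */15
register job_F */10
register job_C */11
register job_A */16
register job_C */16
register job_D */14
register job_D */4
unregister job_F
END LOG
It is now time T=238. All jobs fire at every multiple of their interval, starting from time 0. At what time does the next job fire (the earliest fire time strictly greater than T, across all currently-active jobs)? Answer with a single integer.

Answer: 240

Derivation:
Op 1: register job_B */7 -> active={job_B:*/7}
Op 2: register job_A */15 -> active={job_A:*/15, job_B:*/7}
Op 3: register job_F */10 -> active={job_A:*/15, job_B:*/7, job_F:*/10}
Op 4: register job_C */11 -> active={job_A:*/15, job_B:*/7, job_C:*/11, job_F:*/10}
Op 5: register job_A */16 -> active={job_A:*/16, job_B:*/7, job_C:*/11, job_F:*/10}
Op 6: register job_C */16 -> active={job_A:*/16, job_B:*/7, job_C:*/16, job_F:*/10}
Op 7: register job_D */14 -> active={job_A:*/16, job_B:*/7, job_C:*/16, job_D:*/14, job_F:*/10}
Op 8: register job_D */4 -> active={job_A:*/16, job_B:*/7, job_C:*/16, job_D:*/4, job_F:*/10}
Op 9: unregister job_F -> active={job_A:*/16, job_B:*/7, job_C:*/16, job_D:*/4}
  job_A: interval 16, next fire after T=238 is 240
  job_B: interval 7, next fire after T=238 is 245
  job_C: interval 16, next fire after T=238 is 240
  job_D: interval 4, next fire after T=238 is 240
Earliest fire time = 240 (job job_A)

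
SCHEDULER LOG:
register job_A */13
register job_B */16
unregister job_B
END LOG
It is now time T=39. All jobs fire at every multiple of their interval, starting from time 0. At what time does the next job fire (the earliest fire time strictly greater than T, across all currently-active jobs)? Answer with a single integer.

Answer: 52

Derivation:
Op 1: register job_A */13 -> active={job_A:*/13}
Op 2: register job_B */16 -> active={job_A:*/13, job_B:*/16}
Op 3: unregister job_B -> active={job_A:*/13}
  job_A: interval 13, next fire after T=39 is 52
Earliest fire time = 52 (job job_A)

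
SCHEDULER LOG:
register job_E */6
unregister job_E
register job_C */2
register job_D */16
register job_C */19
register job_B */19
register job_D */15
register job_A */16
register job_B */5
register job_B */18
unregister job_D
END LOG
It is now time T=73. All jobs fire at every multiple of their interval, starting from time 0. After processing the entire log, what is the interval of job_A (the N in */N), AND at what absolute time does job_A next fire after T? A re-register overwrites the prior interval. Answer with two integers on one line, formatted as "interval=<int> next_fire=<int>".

Op 1: register job_E */6 -> active={job_E:*/6}
Op 2: unregister job_E -> active={}
Op 3: register job_C */2 -> active={job_C:*/2}
Op 4: register job_D */16 -> active={job_C:*/2, job_D:*/16}
Op 5: register job_C */19 -> active={job_C:*/19, job_D:*/16}
Op 6: register job_B */19 -> active={job_B:*/19, job_C:*/19, job_D:*/16}
Op 7: register job_D */15 -> active={job_B:*/19, job_C:*/19, job_D:*/15}
Op 8: register job_A */16 -> active={job_A:*/16, job_B:*/19, job_C:*/19, job_D:*/15}
Op 9: register job_B */5 -> active={job_A:*/16, job_B:*/5, job_C:*/19, job_D:*/15}
Op 10: register job_B */18 -> active={job_A:*/16, job_B:*/18, job_C:*/19, job_D:*/15}
Op 11: unregister job_D -> active={job_A:*/16, job_B:*/18, job_C:*/19}
Final interval of job_A = 16
Next fire of job_A after T=73: (73//16+1)*16 = 80

Answer: interval=16 next_fire=80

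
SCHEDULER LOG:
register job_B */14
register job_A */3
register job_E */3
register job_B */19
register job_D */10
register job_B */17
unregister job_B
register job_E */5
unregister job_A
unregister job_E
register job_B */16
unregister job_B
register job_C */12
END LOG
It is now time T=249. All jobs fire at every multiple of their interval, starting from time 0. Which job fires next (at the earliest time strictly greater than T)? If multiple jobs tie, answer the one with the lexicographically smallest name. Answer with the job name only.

Answer: job_D

Derivation:
Op 1: register job_B */14 -> active={job_B:*/14}
Op 2: register job_A */3 -> active={job_A:*/3, job_B:*/14}
Op 3: register job_E */3 -> active={job_A:*/3, job_B:*/14, job_E:*/3}
Op 4: register job_B */19 -> active={job_A:*/3, job_B:*/19, job_E:*/3}
Op 5: register job_D */10 -> active={job_A:*/3, job_B:*/19, job_D:*/10, job_E:*/3}
Op 6: register job_B */17 -> active={job_A:*/3, job_B:*/17, job_D:*/10, job_E:*/3}
Op 7: unregister job_B -> active={job_A:*/3, job_D:*/10, job_E:*/3}
Op 8: register job_E */5 -> active={job_A:*/3, job_D:*/10, job_E:*/5}
Op 9: unregister job_A -> active={job_D:*/10, job_E:*/5}
Op 10: unregister job_E -> active={job_D:*/10}
Op 11: register job_B */16 -> active={job_B:*/16, job_D:*/10}
Op 12: unregister job_B -> active={job_D:*/10}
Op 13: register job_C */12 -> active={job_C:*/12, job_D:*/10}
  job_C: interval 12, next fire after T=249 is 252
  job_D: interval 10, next fire after T=249 is 250
Earliest = 250, winner (lex tiebreak) = job_D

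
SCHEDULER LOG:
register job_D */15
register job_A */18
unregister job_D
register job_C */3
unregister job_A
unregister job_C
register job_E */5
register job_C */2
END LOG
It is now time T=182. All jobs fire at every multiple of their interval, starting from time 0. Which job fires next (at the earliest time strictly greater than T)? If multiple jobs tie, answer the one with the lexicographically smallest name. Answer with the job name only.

Op 1: register job_D */15 -> active={job_D:*/15}
Op 2: register job_A */18 -> active={job_A:*/18, job_D:*/15}
Op 3: unregister job_D -> active={job_A:*/18}
Op 4: register job_C */3 -> active={job_A:*/18, job_C:*/3}
Op 5: unregister job_A -> active={job_C:*/3}
Op 6: unregister job_C -> active={}
Op 7: register job_E */5 -> active={job_E:*/5}
Op 8: register job_C */2 -> active={job_C:*/2, job_E:*/5}
  job_C: interval 2, next fire after T=182 is 184
  job_E: interval 5, next fire after T=182 is 185
Earliest = 184, winner (lex tiebreak) = job_C

Answer: job_C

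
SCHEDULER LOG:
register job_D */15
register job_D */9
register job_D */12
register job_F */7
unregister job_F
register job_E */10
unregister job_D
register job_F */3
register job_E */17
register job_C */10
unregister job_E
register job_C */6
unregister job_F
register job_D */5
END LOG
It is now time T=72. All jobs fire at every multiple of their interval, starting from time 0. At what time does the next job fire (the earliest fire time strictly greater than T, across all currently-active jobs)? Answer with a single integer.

Op 1: register job_D */15 -> active={job_D:*/15}
Op 2: register job_D */9 -> active={job_D:*/9}
Op 3: register job_D */12 -> active={job_D:*/12}
Op 4: register job_F */7 -> active={job_D:*/12, job_F:*/7}
Op 5: unregister job_F -> active={job_D:*/12}
Op 6: register job_E */10 -> active={job_D:*/12, job_E:*/10}
Op 7: unregister job_D -> active={job_E:*/10}
Op 8: register job_F */3 -> active={job_E:*/10, job_F:*/3}
Op 9: register job_E */17 -> active={job_E:*/17, job_F:*/3}
Op 10: register job_C */10 -> active={job_C:*/10, job_E:*/17, job_F:*/3}
Op 11: unregister job_E -> active={job_C:*/10, job_F:*/3}
Op 12: register job_C */6 -> active={job_C:*/6, job_F:*/3}
Op 13: unregister job_F -> active={job_C:*/6}
Op 14: register job_D */5 -> active={job_C:*/6, job_D:*/5}
  job_C: interval 6, next fire after T=72 is 78
  job_D: interval 5, next fire after T=72 is 75
Earliest fire time = 75 (job job_D)

Answer: 75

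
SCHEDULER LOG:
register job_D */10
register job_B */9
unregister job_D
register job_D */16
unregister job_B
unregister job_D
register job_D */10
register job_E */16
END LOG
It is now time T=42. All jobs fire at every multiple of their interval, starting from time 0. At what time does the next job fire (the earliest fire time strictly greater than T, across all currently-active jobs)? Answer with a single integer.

Answer: 48

Derivation:
Op 1: register job_D */10 -> active={job_D:*/10}
Op 2: register job_B */9 -> active={job_B:*/9, job_D:*/10}
Op 3: unregister job_D -> active={job_B:*/9}
Op 4: register job_D */16 -> active={job_B:*/9, job_D:*/16}
Op 5: unregister job_B -> active={job_D:*/16}
Op 6: unregister job_D -> active={}
Op 7: register job_D */10 -> active={job_D:*/10}
Op 8: register job_E */16 -> active={job_D:*/10, job_E:*/16}
  job_D: interval 10, next fire after T=42 is 50
  job_E: interval 16, next fire after T=42 is 48
Earliest fire time = 48 (job job_E)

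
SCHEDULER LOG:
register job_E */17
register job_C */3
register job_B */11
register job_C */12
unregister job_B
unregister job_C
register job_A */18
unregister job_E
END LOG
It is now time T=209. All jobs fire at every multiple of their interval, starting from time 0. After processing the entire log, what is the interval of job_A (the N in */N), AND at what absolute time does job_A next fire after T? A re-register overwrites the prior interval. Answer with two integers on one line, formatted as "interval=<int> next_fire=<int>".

Answer: interval=18 next_fire=216

Derivation:
Op 1: register job_E */17 -> active={job_E:*/17}
Op 2: register job_C */3 -> active={job_C:*/3, job_E:*/17}
Op 3: register job_B */11 -> active={job_B:*/11, job_C:*/3, job_E:*/17}
Op 4: register job_C */12 -> active={job_B:*/11, job_C:*/12, job_E:*/17}
Op 5: unregister job_B -> active={job_C:*/12, job_E:*/17}
Op 6: unregister job_C -> active={job_E:*/17}
Op 7: register job_A */18 -> active={job_A:*/18, job_E:*/17}
Op 8: unregister job_E -> active={job_A:*/18}
Final interval of job_A = 18
Next fire of job_A after T=209: (209//18+1)*18 = 216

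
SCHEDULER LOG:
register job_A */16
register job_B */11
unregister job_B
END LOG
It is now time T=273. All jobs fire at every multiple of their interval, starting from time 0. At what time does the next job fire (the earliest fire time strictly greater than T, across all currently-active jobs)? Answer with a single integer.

Op 1: register job_A */16 -> active={job_A:*/16}
Op 2: register job_B */11 -> active={job_A:*/16, job_B:*/11}
Op 3: unregister job_B -> active={job_A:*/16}
  job_A: interval 16, next fire after T=273 is 288
Earliest fire time = 288 (job job_A)

Answer: 288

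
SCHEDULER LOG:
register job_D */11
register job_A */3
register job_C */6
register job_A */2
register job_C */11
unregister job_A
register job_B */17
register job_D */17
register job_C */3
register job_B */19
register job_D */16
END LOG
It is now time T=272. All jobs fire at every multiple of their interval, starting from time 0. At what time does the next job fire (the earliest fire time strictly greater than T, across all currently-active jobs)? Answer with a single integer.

Answer: 273

Derivation:
Op 1: register job_D */11 -> active={job_D:*/11}
Op 2: register job_A */3 -> active={job_A:*/3, job_D:*/11}
Op 3: register job_C */6 -> active={job_A:*/3, job_C:*/6, job_D:*/11}
Op 4: register job_A */2 -> active={job_A:*/2, job_C:*/6, job_D:*/11}
Op 5: register job_C */11 -> active={job_A:*/2, job_C:*/11, job_D:*/11}
Op 6: unregister job_A -> active={job_C:*/11, job_D:*/11}
Op 7: register job_B */17 -> active={job_B:*/17, job_C:*/11, job_D:*/11}
Op 8: register job_D */17 -> active={job_B:*/17, job_C:*/11, job_D:*/17}
Op 9: register job_C */3 -> active={job_B:*/17, job_C:*/3, job_D:*/17}
Op 10: register job_B */19 -> active={job_B:*/19, job_C:*/3, job_D:*/17}
Op 11: register job_D */16 -> active={job_B:*/19, job_C:*/3, job_D:*/16}
  job_B: interval 19, next fire after T=272 is 285
  job_C: interval 3, next fire after T=272 is 273
  job_D: interval 16, next fire after T=272 is 288
Earliest fire time = 273 (job job_C)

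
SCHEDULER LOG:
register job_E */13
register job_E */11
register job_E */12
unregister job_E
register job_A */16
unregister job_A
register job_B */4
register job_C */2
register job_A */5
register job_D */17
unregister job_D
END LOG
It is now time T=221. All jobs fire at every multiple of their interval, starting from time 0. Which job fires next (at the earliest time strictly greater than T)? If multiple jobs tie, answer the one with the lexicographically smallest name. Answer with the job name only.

Op 1: register job_E */13 -> active={job_E:*/13}
Op 2: register job_E */11 -> active={job_E:*/11}
Op 3: register job_E */12 -> active={job_E:*/12}
Op 4: unregister job_E -> active={}
Op 5: register job_A */16 -> active={job_A:*/16}
Op 6: unregister job_A -> active={}
Op 7: register job_B */4 -> active={job_B:*/4}
Op 8: register job_C */2 -> active={job_B:*/4, job_C:*/2}
Op 9: register job_A */5 -> active={job_A:*/5, job_B:*/4, job_C:*/2}
Op 10: register job_D */17 -> active={job_A:*/5, job_B:*/4, job_C:*/2, job_D:*/17}
Op 11: unregister job_D -> active={job_A:*/5, job_B:*/4, job_C:*/2}
  job_A: interval 5, next fire after T=221 is 225
  job_B: interval 4, next fire after T=221 is 224
  job_C: interval 2, next fire after T=221 is 222
Earliest = 222, winner (lex tiebreak) = job_C

Answer: job_C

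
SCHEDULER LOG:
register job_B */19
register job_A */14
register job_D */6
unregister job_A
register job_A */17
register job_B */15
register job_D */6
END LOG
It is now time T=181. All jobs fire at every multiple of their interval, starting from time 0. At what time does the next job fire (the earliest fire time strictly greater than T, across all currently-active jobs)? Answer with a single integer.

Op 1: register job_B */19 -> active={job_B:*/19}
Op 2: register job_A */14 -> active={job_A:*/14, job_B:*/19}
Op 3: register job_D */6 -> active={job_A:*/14, job_B:*/19, job_D:*/6}
Op 4: unregister job_A -> active={job_B:*/19, job_D:*/6}
Op 5: register job_A */17 -> active={job_A:*/17, job_B:*/19, job_D:*/6}
Op 6: register job_B */15 -> active={job_A:*/17, job_B:*/15, job_D:*/6}
Op 7: register job_D */6 -> active={job_A:*/17, job_B:*/15, job_D:*/6}
  job_A: interval 17, next fire after T=181 is 187
  job_B: interval 15, next fire after T=181 is 195
  job_D: interval 6, next fire after T=181 is 186
Earliest fire time = 186 (job job_D)

Answer: 186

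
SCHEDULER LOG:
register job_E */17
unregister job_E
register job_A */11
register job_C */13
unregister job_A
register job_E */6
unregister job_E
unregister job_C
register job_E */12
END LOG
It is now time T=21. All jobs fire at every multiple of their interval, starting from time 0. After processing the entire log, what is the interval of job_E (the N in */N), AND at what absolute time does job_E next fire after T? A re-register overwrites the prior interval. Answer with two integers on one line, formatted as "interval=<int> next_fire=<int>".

Op 1: register job_E */17 -> active={job_E:*/17}
Op 2: unregister job_E -> active={}
Op 3: register job_A */11 -> active={job_A:*/11}
Op 4: register job_C */13 -> active={job_A:*/11, job_C:*/13}
Op 5: unregister job_A -> active={job_C:*/13}
Op 6: register job_E */6 -> active={job_C:*/13, job_E:*/6}
Op 7: unregister job_E -> active={job_C:*/13}
Op 8: unregister job_C -> active={}
Op 9: register job_E */12 -> active={job_E:*/12}
Final interval of job_E = 12
Next fire of job_E after T=21: (21//12+1)*12 = 24

Answer: interval=12 next_fire=24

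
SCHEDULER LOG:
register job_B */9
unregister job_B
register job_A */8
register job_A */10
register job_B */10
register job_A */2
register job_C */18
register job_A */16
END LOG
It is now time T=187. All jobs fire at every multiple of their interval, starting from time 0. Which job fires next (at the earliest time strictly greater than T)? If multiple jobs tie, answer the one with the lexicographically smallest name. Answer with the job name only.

Op 1: register job_B */9 -> active={job_B:*/9}
Op 2: unregister job_B -> active={}
Op 3: register job_A */8 -> active={job_A:*/8}
Op 4: register job_A */10 -> active={job_A:*/10}
Op 5: register job_B */10 -> active={job_A:*/10, job_B:*/10}
Op 6: register job_A */2 -> active={job_A:*/2, job_B:*/10}
Op 7: register job_C */18 -> active={job_A:*/2, job_B:*/10, job_C:*/18}
Op 8: register job_A */16 -> active={job_A:*/16, job_B:*/10, job_C:*/18}
  job_A: interval 16, next fire after T=187 is 192
  job_B: interval 10, next fire after T=187 is 190
  job_C: interval 18, next fire after T=187 is 198
Earliest = 190, winner (lex tiebreak) = job_B

Answer: job_B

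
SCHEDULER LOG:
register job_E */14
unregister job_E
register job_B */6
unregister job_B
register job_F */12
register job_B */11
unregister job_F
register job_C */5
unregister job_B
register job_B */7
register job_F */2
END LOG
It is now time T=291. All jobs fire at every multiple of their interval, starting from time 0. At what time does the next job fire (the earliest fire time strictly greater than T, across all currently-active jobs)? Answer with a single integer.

Op 1: register job_E */14 -> active={job_E:*/14}
Op 2: unregister job_E -> active={}
Op 3: register job_B */6 -> active={job_B:*/6}
Op 4: unregister job_B -> active={}
Op 5: register job_F */12 -> active={job_F:*/12}
Op 6: register job_B */11 -> active={job_B:*/11, job_F:*/12}
Op 7: unregister job_F -> active={job_B:*/11}
Op 8: register job_C */5 -> active={job_B:*/11, job_C:*/5}
Op 9: unregister job_B -> active={job_C:*/5}
Op 10: register job_B */7 -> active={job_B:*/7, job_C:*/5}
Op 11: register job_F */2 -> active={job_B:*/7, job_C:*/5, job_F:*/2}
  job_B: interval 7, next fire after T=291 is 294
  job_C: interval 5, next fire after T=291 is 295
  job_F: interval 2, next fire after T=291 is 292
Earliest fire time = 292 (job job_F)

Answer: 292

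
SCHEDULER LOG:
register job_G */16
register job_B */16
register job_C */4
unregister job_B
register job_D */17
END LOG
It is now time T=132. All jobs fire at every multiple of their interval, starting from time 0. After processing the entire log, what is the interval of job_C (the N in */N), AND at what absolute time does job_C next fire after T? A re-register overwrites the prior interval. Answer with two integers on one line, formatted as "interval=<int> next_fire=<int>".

Op 1: register job_G */16 -> active={job_G:*/16}
Op 2: register job_B */16 -> active={job_B:*/16, job_G:*/16}
Op 3: register job_C */4 -> active={job_B:*/16, job_C:*/4, job_G:*/16}
Op 4: unregister job_B -> active={job_C:*/4, job_G:*/16}
Op 5: register job_D */17 -> active={job_C:*/4, job_D:*/17, job_G:*/16}
Final interval of job_C = 4
Next fire of job_C after T=132: (132//4+1)*4 = 136

Answer: interval=4 next_fire=136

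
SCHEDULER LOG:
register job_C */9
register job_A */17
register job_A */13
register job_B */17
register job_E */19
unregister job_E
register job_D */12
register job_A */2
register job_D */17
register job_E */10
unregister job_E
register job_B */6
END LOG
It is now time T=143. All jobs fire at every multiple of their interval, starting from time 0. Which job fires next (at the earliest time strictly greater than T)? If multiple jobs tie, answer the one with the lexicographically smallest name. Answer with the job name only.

Op 1: register job_C */9 -> active={job_C:*/9}
Op 2: register job_A */17 -> active={job_A:*/17, job_C:*/9}
Op 3: register job_A */13 -> active={job_A:*/13, job_C:*/9}
Op 4: register job_B */17 -> active={job_A:*/13, job_B:*/17, job_C:*/9}
Op 5: register job_E */19 -> active={job_A:*/13, job_B:*/17, job_C:*/9, job_E:*/19}
Op 6: unregister job_E -> active={job_A:*/13, job_B:*/17, job_C:*/9}
Op 7: register job_D */12 -> active={job_A:*/13, job_B:*/17, job_C:*/9, job_D:*/12}
Op 8: register job_A */2 -> active={job_A:*/2, job_B:*/17, job_C:*/9, job_D:*/12}
Op 9: register job_D */17 -> active={job_A:*/2, job_B:*/17, job_C:*/9, job_D:*/17}
Op 10: register job_E */10 -> active={job_A:*/2, job_B:*/17, job_C:*/9, job_D:*/17, job_E:*/10}
Op 11: unregister job_E -> active={job_A:*/2, job_B:*/17, job_C:*/9, job_D:*/17}
Op 12: register job_B */6 -> active={job_A:*/2, job_B:*/6, job_C:*/9, job_D:*/17}
  job_A: interval 2, next fire after T=143 is 144
  job_B: interval 6, next fire after T=143 is 144
  job_C: interval 9, next fire after T=143 is 144
  job_D: interval 17, next fire after T=143 is 153
Earliest = 144, winner (lex tiebreak) = job_A

Answer: job_A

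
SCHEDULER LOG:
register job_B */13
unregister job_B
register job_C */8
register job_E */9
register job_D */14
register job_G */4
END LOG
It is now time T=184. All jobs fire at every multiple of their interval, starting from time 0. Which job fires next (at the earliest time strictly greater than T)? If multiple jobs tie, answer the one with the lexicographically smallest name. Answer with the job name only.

Op 1: register job_B */13 -> active={job_B:*/13}
Op 2: unregister job_B -> active={}
Op 3: register job_C */8 -> active={job_C:*/8}
Op 4: register job_E */9 -> active={job_C:*/8, job_E:*/9}
Op 5: register job_D */14 -> active={job_C:*/8, job_D:*/14, job_E:*/9}
Op 6: register job_G */4 -> active={job_C:*/8, job_D:*/14, job_E:*/9, job_G:*/4}
  job_C: interval 8, next fire after T=184 is 192
  job_D: interval 14, next fire after T=184 is 196
  job_E: interval 9, next fire after T=184 is 189
  job_G: interval 4, next fire after T=184 is 188
Earliest = 188, winner (lex tiebreak) = job_G

Answer: job_G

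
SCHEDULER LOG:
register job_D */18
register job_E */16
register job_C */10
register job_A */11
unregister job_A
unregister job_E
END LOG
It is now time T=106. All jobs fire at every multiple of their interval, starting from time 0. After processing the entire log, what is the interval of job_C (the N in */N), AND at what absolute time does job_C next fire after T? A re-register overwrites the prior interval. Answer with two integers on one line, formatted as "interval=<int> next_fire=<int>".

Op 1: register job_D */18 -> active={job_D:*/18}
Op 2: register job_E */16 -> active={job_D:*/18, job_E:*/16}
Op 3: register job_C */10 -> active={job_C:*/10, job_D:*/18, job_E:*/16}
Op 4: register job_A */11 -> active={job_A:*/11, job_C:*/10, job_D:*/18, job_E:*/16}
Op 5: unregister job_A -> active={job_C:*/10, job_D:*/18, job_E:*/16}
Op 6: unregister job_E -> active={job_C:*/10, job_D:*/18}
Final interval of job_C = 10
Next fire of job_C after T=106: (106//10+1)*10 = 110

Answer: interval=10 next_fire=110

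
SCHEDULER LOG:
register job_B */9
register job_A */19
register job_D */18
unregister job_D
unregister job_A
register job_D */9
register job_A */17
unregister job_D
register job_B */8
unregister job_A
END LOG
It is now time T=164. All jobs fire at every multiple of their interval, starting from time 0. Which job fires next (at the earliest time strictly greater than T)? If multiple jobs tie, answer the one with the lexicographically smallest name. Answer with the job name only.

Op 1: register job_B */9 -> active={job_B:*/9}
Op 2: register job_A */19 -> active={job_A:*/19, job_B:*/9}
Op 3: register job_D */18 -> active={job_A:*/19, job_B:*/9, job_D:*/18}
Op 4: unregister job_D -> active={job_A:*/19, job_B:*/9}
Op 5: unregister job_A -> active={job_B:*/9}
Op 6: register job_D */9 -> active={job_B:*/9, job_D:*/9}
Op 7: register job_A */17 -> active={job_A:*/17, job_B:*/9, job_D:*/9}
Op 8: unregister job_D -> active={job_A:*/17, job_B:*/9}
Op 9: register job_B */8 -> active={job_A:*/17, job_B:*/8}
Op 10: unregister job_A -> active={job_B:*/8}
  job_B: interval 8, next fire after T=164 is 168
Earliest = 168, winner (lex tiebreak) = job_B

Answer: job_B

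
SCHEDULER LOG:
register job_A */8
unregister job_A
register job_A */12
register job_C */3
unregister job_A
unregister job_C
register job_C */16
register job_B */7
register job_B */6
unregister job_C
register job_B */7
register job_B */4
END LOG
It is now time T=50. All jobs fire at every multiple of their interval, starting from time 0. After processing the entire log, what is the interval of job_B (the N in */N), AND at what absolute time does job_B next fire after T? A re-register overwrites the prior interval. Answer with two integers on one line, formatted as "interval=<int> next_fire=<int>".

Op 1: register job_A */8 -> active={job_A:*/8}
Op 2: unregister job_A -> active={}
Op 3: register job_A */12 -> active={job_A:*/12}
Op 4: register job_C */3 -> active={job_A:*/12, job_C:*/3}
Op 5: unregister job_A -> active={job_C:*/3}
Op 6: unregister job_C -> active={}
Op 7: register job_C */16 -> active={job_C:*/16}
Op 8: register job_B */7 -> active={job_B:*/7, job_C:*/16}
Op 9: register job_B */6 -> active={job_B:*/6, job_C:*/16}
Op 10: unregister job_C -> active={job_B:*/6}
Op 11: register job_B */7 -> active={job_B:*/7}
Op 12: register job_B */4 -> active={job_B:*/4}
Final interval of job_B = 4
Next fire of job_B after T=50: (50//4+1)*4 = 52

Answer: interval=4 next_fire=52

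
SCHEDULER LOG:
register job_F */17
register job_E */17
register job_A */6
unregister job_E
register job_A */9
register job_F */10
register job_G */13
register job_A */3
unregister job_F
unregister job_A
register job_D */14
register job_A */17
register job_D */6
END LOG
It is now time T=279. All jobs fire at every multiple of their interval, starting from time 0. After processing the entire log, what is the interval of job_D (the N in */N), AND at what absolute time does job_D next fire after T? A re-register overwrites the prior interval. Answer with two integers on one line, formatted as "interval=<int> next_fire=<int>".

Answer: interval=6 next_fire=282

Derivation:
Op 1: register job_F */17 -> active={job_F:*/17}
Op 2: register job_E */17 -> active={job_E:*/17, job_F:*/17}
Op 3: register job_A */6 -> active={job_A:*/6, job_E:*/17, job_F:*/17}
Op 4: unregister job_E -> active={job_A:*/6, job_F:*/17}
Op 5: register job_A */9 -> active={job_A:*/9, job_F:*/17}
Op 6: register job_F */10 -> active={job_A:*/9, job_F:*/10}
Op 7: register job_G */13 -> active={job_A:*/9, job_F:*/10, job_G:*/13}
Op 8: register job_A */3 -> active={job_A:*/3, job_F:*/10, job_G:*/13}
Op 9: unregister job_F -> active={job_A:*/3, job_G:*/13}
Op 10: unregister job_A -> active={job_G:*/13}
Op 11: register job_D */14 -> active={job_D:*/14, job_G:*/13}
Op 12: register job_A */17 -> active={job_A:*/17, job_D:*/14, job_G:*/13}
Op 13: register job_D */6 -> active={job_A:*/17, job_D:*/6, job_G:*/13}
Final interval of job_D = 6
Next fire of job_D after T=279: (279//6+1)*6 = 282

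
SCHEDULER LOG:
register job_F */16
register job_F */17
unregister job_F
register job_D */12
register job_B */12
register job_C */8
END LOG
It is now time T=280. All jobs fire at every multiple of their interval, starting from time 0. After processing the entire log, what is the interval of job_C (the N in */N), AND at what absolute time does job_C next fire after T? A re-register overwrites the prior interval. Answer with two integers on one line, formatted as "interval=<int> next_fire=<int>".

Op 1: register job_F */16 -> active={job_F:*/16}
Op 2: register job_F */17 -> active={job_F:*/17}
Op 3: unregister job_F -> active={}
Op 4: register job_D */12 -> active={job_D:*/12}
Op 5: register job_B */12 -> active={job_B:*/12, job_D:*/12}
Op 6: register job_C */8 -> active={job_B:*/12, job_C:*/8, job_D:*/12}
Final interval of job_C = 8
Next fire of job_C after T=280: (280//8+1)*8 = 288

Answer: interval=8 next_fire=288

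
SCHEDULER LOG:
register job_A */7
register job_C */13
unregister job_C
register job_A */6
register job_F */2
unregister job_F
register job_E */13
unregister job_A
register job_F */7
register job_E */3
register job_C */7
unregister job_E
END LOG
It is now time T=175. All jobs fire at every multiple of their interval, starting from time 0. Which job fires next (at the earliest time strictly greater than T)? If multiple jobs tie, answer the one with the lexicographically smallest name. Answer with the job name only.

Op 1: register job_A */7 -> active={job_A:*/7}
Op 2: register job_C */13 -> active={job_A:*/7, job_C:*/13}
Op 3: unregister job_C -> active={job_A:*/7}
Op 4: register job_A */6 -> active={job_A:*/6}
Op 5: register job_F */2 -> active={job_A:*/6, job_F:*/2}
Op 6: unregister job_F -> active={job_A:*/6}
Op 7: register job_E */13 -> active={job_A:*/6, job_E:*/13}
Op 8: unregister job_A -> active={job_E:*/13}
Op 9: register job_F */7 -> active={job_E:*/13, job_F:*/7}
Op 10: register job_E */3 -> active={job_E:*/3, job_F:*/7}
Op 11: register job_C */7 -> active={job_C:*/7, job_E:*/3, job_F:*/7}
Op 12: unregister job_E -> active={job_C:*/7, job_F:*/7}
  job_C: interval 7, next fire after T=175 is 182
  job_F: interval 7, next fire after T=175 is 182
Earliest = 182, winner (lex tiebreak) = job_C

Answer: job_C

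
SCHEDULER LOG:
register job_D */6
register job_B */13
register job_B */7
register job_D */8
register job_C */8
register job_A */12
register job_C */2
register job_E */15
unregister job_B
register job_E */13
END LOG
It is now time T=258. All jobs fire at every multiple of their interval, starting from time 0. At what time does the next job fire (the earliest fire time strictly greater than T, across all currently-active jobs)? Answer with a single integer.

Op 1: register job_D */6 -> active={job_D:*/6}
Op 2: register job_B */13 -> active={job_B:*/13, job_D:*/6}
Op 3: register job_B */7 -> active={job_B:*/7, job_D:*/6}
Op 4: register job_D */8 -> active={job_B:*/7, job_D:*/8}
Op 5: register job_C */8 -> active={job_B:*/7, job_C:*/8, job_D:*/8}
Op 6: register job_A */12 -> active={job_A:*/12, job_B:*/7, job_C:*/8, job_D:*/8}
Op 7: register job_C */2 -> active={job_A:*/12, job_B:*/7, job_C:*/2, job_D:*/8}
Op 8: register job_E */15 -> active={job_A:*/12, job_B:*/7, job_C:*/2, job_D:*/8, job_E:*/15}
Op 9: unregister job_B -> active={job_A:*/12, job_C:*/2, job_D:*/8, job_E:*/15}
Op 10: register job_E */13 -> active={job_A:*/12, job_C:*/2, job_D:*/8, job_E:*/13}
  job_A: interval 12, next fire after T=258 is 264
  job_C: interval 2, next fire after T=258 is 260
  job_D: interval 8, next fire after T=258 is 264
  job_E: interval 13, next fire after T=258 is 260
Earliest fire time = 260 (job job_C)

Answer: 260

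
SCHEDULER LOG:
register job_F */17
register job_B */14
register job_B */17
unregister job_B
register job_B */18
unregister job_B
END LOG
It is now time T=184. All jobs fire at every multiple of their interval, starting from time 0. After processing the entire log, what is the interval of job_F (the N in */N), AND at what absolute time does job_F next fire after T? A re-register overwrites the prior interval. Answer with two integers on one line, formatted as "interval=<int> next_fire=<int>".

Op 1: register job_F */17 -> active={job_F:*/17}
Op 2: register job_B */14 -> active={job_B:*/14, job_F:*/17}
Op 3: register job_B */17 -> active={job_B:*/17, job_F:*/17}
Op 4: unregister job_B -> active={job_F:*/17}
Op 5: register job_B */18 -> active={job_B:*/18, job_F:*/17}
Op 6: unregister job_B -> active={job_F:*/17}
Final interval of job_F = 17
Next fire of job_F after T=184: (184//17+1)*17 = 187

Answer: interval=17 next_fire=187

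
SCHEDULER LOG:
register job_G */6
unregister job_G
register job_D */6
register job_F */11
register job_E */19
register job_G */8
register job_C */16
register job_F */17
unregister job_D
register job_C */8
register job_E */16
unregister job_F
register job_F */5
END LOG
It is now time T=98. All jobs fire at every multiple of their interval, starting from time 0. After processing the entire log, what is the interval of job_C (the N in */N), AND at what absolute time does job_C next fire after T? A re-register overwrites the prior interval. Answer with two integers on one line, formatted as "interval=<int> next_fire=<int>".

Answer: interval=8 next_fire=104

Derivation:
Op 1: register job_G */6 -> active={job_G:*/6}
Op 2: unregister job_G -> active={}
Op 3: register job_D */6 -> active={job_D:*/6}
Op 4: register job_F */11 -> active={job_D:*/6, job_F:*/11}
Op 5: register job_E */19 -> active={job_D:*/6, job_E:*/19, job_F:*/11}
Op 6: register job_G */8 -> active={job_D:*/6, job_E:*/19, job_F:*/11, job_G:*/8}
Op 7: register job_C */16 -> active={job_C:*/16, job_D:*/6, job_E:*/19, job_F:*/11, job_G:*/8}
Op 8: register job_F */17 -> active={job_C:*/16, job_D:*/6, job_E:*/19, job_F:*/17, job_G:*/8}
Op 9: unregister job_D -> active={job_C:*/16, job_E:*/19, job_F:*/17, job_G:*/8}
Op 10: register job_C */8 -> active={job_C:*/8, job_E:*/19, job_F:*/17, job_G:*/8}
Op 11: register job_E */16 -> active={job_C:*/8, job_E:*/16, job_F:*/17, job_G:*/8}
Op 12: unregister job_F -> active={job_C:*/8, job_E:*/16, job_G:*/8}
Op 13: register job_F */5 -> active={job_C:*/8, job_E:*/16, job_F:*/5, job_G:*/8}
Final interval of job_C = 8
Next fire of job_C after T=98: (98//8+1)*8 = 104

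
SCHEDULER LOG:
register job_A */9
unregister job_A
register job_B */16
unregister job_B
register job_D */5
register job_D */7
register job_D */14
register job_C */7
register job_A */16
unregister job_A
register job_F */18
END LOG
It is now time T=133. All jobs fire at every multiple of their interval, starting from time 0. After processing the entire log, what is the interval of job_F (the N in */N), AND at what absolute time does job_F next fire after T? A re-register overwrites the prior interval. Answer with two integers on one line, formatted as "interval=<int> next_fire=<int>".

Answer: interval=18 next_fire=144

Derivation:
Op 1: register job_A */9 -> active={job_A:*/9}
Op 2: unregister job_A -> active={}
Op 3: register job_B */16 -> active={job_B:*/16}
Op 4: unregister job_B -> active={}
Op 5: register job_D */5 -> active={job_D:*/5}
Op 6: register job_D */7 -> active={job_D:*/7}
Op 7: register job_D */14 -> active={job_D:*/14}
Op 8: register job_C */7 -> active={job_C:*/7, job_D:*/14}
Op 9: register job_A */16 -> active={job_A:*/16, job_C:*/7, job_D:*/14}
Op 10: unregister job_A -> active={job_C:*/7, job_D:*/14}
Op 11: register job_F */18 -> active={job_C:*/7, job_D:*/14, job_F:*/18}
Final interval of job_F = 18
Next fire of job_F after T=133: (133//18+1)*18 = 144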